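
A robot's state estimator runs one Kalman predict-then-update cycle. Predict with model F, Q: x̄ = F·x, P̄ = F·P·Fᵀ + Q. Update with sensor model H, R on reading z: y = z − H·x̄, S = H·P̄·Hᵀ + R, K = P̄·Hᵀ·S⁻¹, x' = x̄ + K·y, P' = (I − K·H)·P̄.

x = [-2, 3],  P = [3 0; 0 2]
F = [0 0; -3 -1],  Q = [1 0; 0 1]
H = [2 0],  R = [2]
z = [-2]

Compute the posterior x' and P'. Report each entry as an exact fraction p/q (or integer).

x' = [-2/3, 3]
P' = [1/3 0; 0 30]

x̄ = F·x = [0, 3]
P̄ = F·P·Fᵀ + Q = [1 0; 0 30]
y = z − H·x̄ = [-2]
S = H·P̄·Hᵀ + R = [6]
K = P̄·Hᵀ·S⁻¹ = [1/3; 0]
x' = x̄ + K·y = [-2/3, 3]
P' = (I − K·H)·P̄ = [1/3 0; 0 30]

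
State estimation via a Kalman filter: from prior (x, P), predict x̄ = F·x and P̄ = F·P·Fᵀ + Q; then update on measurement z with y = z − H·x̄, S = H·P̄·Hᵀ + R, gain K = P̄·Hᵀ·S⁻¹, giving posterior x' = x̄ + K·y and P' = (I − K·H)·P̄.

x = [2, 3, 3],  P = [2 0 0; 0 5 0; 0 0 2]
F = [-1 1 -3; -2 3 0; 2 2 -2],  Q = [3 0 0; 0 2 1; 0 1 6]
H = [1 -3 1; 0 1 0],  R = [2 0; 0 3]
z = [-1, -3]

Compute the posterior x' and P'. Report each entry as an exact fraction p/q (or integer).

x̄ = F·x = [-8, 5, 4]
P̄ = F·P·Fᵀ + Q = [28 19 18; 19 55 23; 18 23 42]
y = z − H·x̄ = [18, -8]
S = H·P̄·Hᵀ + R = [351 -123; -123 58]
K = P̄·Hᵀ·S⁻¹ = [1699/5229 1772/1743; -41/581 464/581; 769/1743 774/581]
x' = x̄ + K·y = [-17926/1743, -1545/581, 746/581]
P' = (I − K·H)·P̄ = [64097/5229 1772/581 -4285/1743; 1772/581 1392/581 2322/581; -4285/1743 2322/581 8907/581]

x' = [-17926/1743, -1545/581, 746/581]
P' = [64097/5229 1772/581 -4285/1743; 1772/581 1392/581 2322/581; -4285/1743 2322/581 8907/581]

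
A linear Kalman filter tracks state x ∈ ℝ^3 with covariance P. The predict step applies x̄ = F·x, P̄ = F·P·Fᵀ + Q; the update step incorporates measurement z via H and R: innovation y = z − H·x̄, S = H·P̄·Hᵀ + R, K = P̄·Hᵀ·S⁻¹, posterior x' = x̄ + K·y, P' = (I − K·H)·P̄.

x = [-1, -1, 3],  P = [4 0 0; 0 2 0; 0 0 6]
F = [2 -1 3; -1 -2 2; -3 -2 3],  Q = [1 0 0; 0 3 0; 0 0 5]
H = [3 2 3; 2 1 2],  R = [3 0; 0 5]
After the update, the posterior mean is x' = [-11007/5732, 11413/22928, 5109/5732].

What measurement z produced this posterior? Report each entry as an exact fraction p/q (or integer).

z = [-2, -2]

x̄ = F·x = [8, 9, 14]
P̄ = F·P·Fᵀ + Q = [73 32 34; 32 39 56; 34 56 103]
S = H·P̄·Hᵀ + R = [3411 2158; 2158 1372]
K = P̄·Hᵀ·S⁻¹ = [-331/2866 2069/5732; 2627/11464 -4671/22928; 677/2866 -751/5732]
x' − x̄ = [-56863/5732, -194939/22928, -75139/5732] = K·y
y = (KᵀK)⁻¹·Kᵀ·(x' − x̄) = [-86, -55]
z = y + H·x̄ = [-86, -55] + [84, 53] = [-2, -2]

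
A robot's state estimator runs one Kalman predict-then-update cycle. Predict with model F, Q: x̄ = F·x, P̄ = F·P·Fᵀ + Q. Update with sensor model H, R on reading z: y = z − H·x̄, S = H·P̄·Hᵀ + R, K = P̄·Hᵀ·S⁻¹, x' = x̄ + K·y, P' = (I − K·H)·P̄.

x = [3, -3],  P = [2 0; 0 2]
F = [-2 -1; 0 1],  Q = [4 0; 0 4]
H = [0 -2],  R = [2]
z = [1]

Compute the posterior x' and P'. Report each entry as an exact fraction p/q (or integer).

x̄ = F·x = [-3, -3]
P̄ = F·P·Fᵀ + Q = [14 -2; -2 6]
y = z − H·x̄ = [-5]
S = H·P̄·Hᵀ + R = [26]
K = P̄·Hᵀ·S⁻¹ = [2/13; -6/13]
x' = x̄ + K·y = [-49/13, -9/13]
P' = (I − K·H)·P̄ = [174/13 -2/13; -2/13 6/13]

x' = [-49/13, -9/13]
P' = [174/13 -2/13; -2/13 6/13]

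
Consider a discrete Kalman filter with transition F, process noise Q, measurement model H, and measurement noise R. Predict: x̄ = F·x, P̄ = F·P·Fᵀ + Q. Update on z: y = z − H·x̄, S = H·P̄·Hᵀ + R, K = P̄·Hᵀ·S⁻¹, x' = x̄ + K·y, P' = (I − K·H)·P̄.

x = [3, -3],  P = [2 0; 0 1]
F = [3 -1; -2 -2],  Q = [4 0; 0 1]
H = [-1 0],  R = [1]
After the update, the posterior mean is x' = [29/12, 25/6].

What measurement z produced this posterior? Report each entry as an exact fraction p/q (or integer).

z = [-2]

x̄ = F·x = [12, 0]
P̄ = F·P·Fᵀ + Q = [23 -10; -10 13]
S = H·P̄·Hᵀ + R = [24]
K = P̄·Hᵀ·S⁻¹ = [-23/24; 5/12]
x' − x̄ = [-115/12, 25/6] = K·y
y = (KᵀK)⁻¹·Kᵀ·(x' − x̄) = [10]
z = y + H·x̄ = [10] + [-12] = [-2]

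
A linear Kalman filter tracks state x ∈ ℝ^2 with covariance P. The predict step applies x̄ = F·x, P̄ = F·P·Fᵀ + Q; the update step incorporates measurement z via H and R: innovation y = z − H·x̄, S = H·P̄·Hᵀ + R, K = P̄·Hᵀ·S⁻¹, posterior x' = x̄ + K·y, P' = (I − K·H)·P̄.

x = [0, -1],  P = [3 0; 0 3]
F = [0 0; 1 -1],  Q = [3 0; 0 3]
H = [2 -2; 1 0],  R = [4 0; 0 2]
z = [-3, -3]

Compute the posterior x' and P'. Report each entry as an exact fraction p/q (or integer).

x' = [-93/56, -5/112]
P' = [15/14 27/28; 27/28 99/56]

x̄ = F·x = [0, 1]
P̄ = F·P·Fᵀ + Q = [3 0; 0 9]
y = z − H·x̄ = [-1, -3]
S = H·P̄·Hᵀ + R = [52 6; 6 5]
K = P̄·Hᵀ·S⁻¹ = [3/56 15/28; -45/112 27/56]
x' = x̄ + K·y = [-93/56, -5/112]
P' = (I − K·H)·P̄ = [15/14 27/28; 27/28 99/56]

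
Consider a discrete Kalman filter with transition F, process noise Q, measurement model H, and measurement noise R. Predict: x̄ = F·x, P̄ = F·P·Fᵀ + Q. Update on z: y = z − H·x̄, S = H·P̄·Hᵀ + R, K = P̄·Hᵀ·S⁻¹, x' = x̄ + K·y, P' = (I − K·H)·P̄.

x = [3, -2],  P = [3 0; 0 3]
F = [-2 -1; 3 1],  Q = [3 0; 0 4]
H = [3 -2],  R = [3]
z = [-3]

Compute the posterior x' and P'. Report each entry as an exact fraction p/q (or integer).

x' = [-4/553, 858/553]
P' = [738/553 963/553; 963/553 1641/553]

x̄ = F·x = [-4, 7]
P̄ = F·P·Fᵀ + Q = [18 -21; -21 34]
y = z − H·x̄ = [23]
S = H·P̄·Hᵀ + R = [553]
K = P̄·Hᵀ·S⁻¹ = [96/553; -131/553]
x' = x̄ + K·y = [-4/553, 858/553]
P' = (I − K·H)·P̄ = [738/553 963/553; 963/553 1641/553]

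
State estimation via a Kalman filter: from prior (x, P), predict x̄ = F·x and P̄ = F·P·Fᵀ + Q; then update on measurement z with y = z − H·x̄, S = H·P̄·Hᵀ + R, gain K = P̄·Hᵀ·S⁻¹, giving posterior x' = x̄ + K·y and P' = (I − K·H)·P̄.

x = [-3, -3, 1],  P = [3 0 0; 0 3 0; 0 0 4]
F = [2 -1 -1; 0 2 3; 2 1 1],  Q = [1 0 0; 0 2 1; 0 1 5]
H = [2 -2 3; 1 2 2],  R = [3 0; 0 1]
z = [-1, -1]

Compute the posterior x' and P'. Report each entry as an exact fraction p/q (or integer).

x' = [7044/32939, -2167/32939, -56311/98817]
P' = [153157/65878 7225/65878 -84597/65878; 7225/65878 13681/65878 -7517/65878; -84597/65878 -7517/65878 170597/197634]

x̄ = F·x = [-4, -3, -8]
P̄ = F·P·Fᵀ + Q = [20 -18 5; -18 50 19; 5 19 24]
y = z − H·x̄ = [25, 25]
S = H·P̄·Hᵀ + R = [475 21; 21 417]
K = P̄·Hᵀ·S⁻¹ = [12691/65878 -1587/65878; -11821/65878 19553/65878; 5479/65878 42301/197634]
x' = x̄ + K·y = [7044/32939, -2167/32939, -56311/98817]
P' = (I − K·H)·P̄ = [153157/65878 7225/65878 -84597/65878; 7225/65878 13681/65878 -7517/65878; -84597/65878 -7517/65878 170597/197634]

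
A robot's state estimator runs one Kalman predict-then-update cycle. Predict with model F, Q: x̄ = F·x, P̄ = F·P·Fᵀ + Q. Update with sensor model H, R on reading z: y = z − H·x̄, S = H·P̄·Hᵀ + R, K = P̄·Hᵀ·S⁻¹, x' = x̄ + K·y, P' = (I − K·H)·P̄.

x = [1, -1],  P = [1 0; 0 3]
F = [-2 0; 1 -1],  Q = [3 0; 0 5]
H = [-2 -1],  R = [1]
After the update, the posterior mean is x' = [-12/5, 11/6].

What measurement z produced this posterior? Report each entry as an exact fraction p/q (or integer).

z = [3]

x̄ = F·x = [-2, 2]
P̄ = F·P·Fᵀ + Q = [7 -2; -2 9]
S = H·P̄·Hᵀ + R = [30]
K = P̄·Hᵀ·S⁻¹ = [-2/5; -1/6]
x' − x̄ = [-2/5, -1/6] = K·y
y = (KᵀK)⁻¹·Kᵀ·(x' − x̄) = [1]
z = y + H·x̄ = [1] + [2] = [3]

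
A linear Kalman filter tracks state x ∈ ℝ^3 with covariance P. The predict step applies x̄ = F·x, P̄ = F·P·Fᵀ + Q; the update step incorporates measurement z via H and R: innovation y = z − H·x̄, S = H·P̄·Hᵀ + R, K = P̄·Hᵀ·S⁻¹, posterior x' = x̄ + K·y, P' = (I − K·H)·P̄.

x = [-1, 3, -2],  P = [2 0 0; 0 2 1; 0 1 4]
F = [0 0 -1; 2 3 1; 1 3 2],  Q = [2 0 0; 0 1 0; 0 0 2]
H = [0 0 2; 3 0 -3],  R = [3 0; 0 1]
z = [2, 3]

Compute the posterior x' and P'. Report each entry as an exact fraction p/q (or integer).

x' = [19015/8753, 22615/8753, 10139/8753]
P' = [5567/8753 6667/8753 4800/8753; 6667/8753 60125/8753 6489/8753; 4800/8753 6489/8753 4983/8753]

x̄ = F·x = [2, 5, 4]
P̄ = F·P·Fᵀ + Q = [6 -7 -11; -7 37 39; -11 39 50]
y = z − H·x̄ = [-6, 9]
S = H·P̄·Hᵀ + R = [203 -366; -366 703]
K = P̄·Hᵀ·S⁻¹ = [3200/8753 2301/8753; 4326/8753 534/8753; 3322/8753 -549/8753]
x' = x̄ + K·y = [19015/8753, 22615/8753, 10139/8753]
P' = (I − K·H)·P̄ = [5567/8753 6667/8753 4800/8753; 6667/8753 60125/8753 6489/8753; 4800/8753 6489/8753 4983/8753]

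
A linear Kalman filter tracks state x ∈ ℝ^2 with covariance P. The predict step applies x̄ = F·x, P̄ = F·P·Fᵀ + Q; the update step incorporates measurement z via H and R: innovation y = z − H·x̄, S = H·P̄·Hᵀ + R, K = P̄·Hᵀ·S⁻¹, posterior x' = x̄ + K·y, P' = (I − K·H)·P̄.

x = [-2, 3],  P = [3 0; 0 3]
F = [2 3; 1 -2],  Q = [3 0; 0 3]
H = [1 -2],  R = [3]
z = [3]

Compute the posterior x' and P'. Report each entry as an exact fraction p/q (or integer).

x' = [-11/5, -152/55]
P' = [78/5 36/5; 36/5 222/55]

x̄ = F·x = [5, -8]
P̄ = F·P·Fᵀ + Q = [42 -12; -12 18]
y = z − H·x̄ = [-18]
S = H·P̄·Hᵀ + R = [165]
K = P̄·Hᵀ·S⁻¹ = [2/5; -16/55]
x' = x̄ + K·y = [-11/5, -152/55]
P' = (I − K·H)·P̄ = [78/5 36/5; 36/5 222/55]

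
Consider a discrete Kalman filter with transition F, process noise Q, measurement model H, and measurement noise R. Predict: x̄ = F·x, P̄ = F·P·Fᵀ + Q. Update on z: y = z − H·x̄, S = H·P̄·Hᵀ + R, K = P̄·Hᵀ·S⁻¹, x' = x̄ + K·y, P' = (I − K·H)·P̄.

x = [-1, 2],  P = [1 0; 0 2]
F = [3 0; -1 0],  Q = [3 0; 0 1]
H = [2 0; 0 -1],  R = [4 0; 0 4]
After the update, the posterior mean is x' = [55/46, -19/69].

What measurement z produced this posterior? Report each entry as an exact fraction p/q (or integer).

x̄ = F·x = [-3, 1]
P̄ = F·P·Fᵀ + Q = [12 -3; -3 2]
S = H·P̄·Hᵀ + R = [52 6; 6 6]
K = P̄·Hᵀ·S⁻¹ = [21/46 1/23; -2/23 -17/69]
x' − x̄ = [193/46, -88/69] = K·y
y = (KᵀK)⁻¹·Kᵀ·(x' − x̄) = [9, 2]
z = y + H·x̄ = [9, 2] + [-6, -1] = [3, 1]

z = [3, 1]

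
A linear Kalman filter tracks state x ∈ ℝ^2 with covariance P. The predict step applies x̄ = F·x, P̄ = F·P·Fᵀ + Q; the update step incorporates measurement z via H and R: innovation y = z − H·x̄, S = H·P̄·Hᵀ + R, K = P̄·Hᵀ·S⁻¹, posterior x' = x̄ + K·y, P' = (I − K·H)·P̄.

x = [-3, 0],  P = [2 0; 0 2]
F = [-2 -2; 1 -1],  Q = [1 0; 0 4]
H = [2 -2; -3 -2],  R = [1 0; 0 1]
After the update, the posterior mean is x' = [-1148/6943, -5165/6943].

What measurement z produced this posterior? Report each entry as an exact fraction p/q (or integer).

z = [1, 2]

x̄ = F·x = [6, -3]
P̄ = F·P·Fᵀ + Q = [17 0; 0 8]
S = H·P̄·Hᵀ + R = [101 -70; -70 186]
K = P̄·Hᵀ·S⁻¹ = [1377/6943 -2771/13886; -2048/6943 -1368/6943]
x' − x̄ = [-42806/6943, 15664/6943] = K·y
y = (KᵀK)⁻¹·Kᵀ·(x' − x̄) = [-17, 14]
z = y + H·x̄ = [-17, 14] + [18, -12] = [1, 2]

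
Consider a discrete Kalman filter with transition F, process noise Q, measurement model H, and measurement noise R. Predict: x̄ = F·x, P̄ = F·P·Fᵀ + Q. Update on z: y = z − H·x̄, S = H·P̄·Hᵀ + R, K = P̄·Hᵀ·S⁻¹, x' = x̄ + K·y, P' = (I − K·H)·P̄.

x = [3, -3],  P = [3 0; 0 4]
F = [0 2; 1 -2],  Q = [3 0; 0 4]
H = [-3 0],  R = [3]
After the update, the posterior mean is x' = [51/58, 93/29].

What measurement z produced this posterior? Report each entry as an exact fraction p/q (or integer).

x̄ = F·x = [-6, 9]
P̄ = F·P·Fᵀ + Q = [19 -16; -16 23]
S = H·P̄·Hᵀ + R = [174]
K = P̄·Hᵀ·S⁻¹ = [-19/58; 8/29]
x' − x̄ = [399/58, -168/29] = K·y
y = (KᵀK)⁻¹·Kᵀ·(x' − x̄) = [-21]
z = y + H·x̄ = [-21] + [18] = [-3]

z = [-3]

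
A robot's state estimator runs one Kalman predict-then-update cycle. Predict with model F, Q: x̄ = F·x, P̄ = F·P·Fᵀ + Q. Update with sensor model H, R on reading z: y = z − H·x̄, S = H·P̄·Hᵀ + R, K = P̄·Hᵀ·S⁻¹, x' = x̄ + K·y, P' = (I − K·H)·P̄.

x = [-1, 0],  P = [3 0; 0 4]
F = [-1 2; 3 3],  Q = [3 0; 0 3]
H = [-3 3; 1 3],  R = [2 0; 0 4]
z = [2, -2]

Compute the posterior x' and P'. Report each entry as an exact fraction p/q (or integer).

x' = [-43388/45049, -14574/45049]
P' = [33217/90098 18465/90098; 18465/90098 23577/90098]

x̄ = F·x = [1, -3]
P̄ = F·P·Fᵀ + Q = [22 15; 15 66]
y = z − H·x̄ = [14, 6]
S = H·P̄·Hᵀ + R = [524 438; 438 710]
K = P̄·Hᵀ·S⁻¹ = [-11064/45049 22153/90098; 3834/45049 22299/90098]
x' = x̄ + K·y = [-43388/45049, -14574/45049]
P' = (I − K·H)·P̄ = [33217/90098 18465/90098; 18465/90098 23577/90098]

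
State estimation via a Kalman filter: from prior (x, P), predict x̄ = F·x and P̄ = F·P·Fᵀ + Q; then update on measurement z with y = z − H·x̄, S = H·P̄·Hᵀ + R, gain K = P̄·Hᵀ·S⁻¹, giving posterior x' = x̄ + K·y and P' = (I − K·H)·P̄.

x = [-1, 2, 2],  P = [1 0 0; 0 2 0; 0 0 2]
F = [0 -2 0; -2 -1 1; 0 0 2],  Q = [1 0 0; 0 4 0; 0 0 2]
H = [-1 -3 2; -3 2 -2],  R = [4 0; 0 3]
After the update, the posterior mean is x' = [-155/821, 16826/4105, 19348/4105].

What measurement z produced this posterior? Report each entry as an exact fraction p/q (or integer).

z = [-3, -1]

x̄ = F·x = [-4, 2, 4]
P̄ = F·P·Fᵀ + Q = [9 4 0; 4 12 4; 0 4 10]
S = H·P̄·Hᵀ + R = [137 -17; -17 92]
K = P̄·Hᵀ·S⁻¹ = [-451/2463 -592/2463; -2876/12315 4/12315; 532/12315 -1508/12315]
x' − x̄ = [3129/821, 8616/4105, 2928/4105] = K·y
y = (KᵀK)⁻¹·Kᵀ·(x' − x̄) = [-9, -9]
z = y + H·x̄ = [-9, -9] + [6, 8] = [-3, -1]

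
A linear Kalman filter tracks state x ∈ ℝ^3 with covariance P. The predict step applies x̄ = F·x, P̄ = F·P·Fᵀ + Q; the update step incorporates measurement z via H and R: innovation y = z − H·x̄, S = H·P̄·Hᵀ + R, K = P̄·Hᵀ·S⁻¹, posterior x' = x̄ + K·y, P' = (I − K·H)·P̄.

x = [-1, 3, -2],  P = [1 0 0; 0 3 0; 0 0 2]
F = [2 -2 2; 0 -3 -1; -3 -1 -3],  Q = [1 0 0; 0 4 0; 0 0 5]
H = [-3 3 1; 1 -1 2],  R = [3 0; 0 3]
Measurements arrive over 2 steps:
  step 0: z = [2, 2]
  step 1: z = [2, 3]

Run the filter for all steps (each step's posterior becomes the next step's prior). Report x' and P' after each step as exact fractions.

step 0: x' = [-1067/105, -1034/105, 41/35], P' = [6484/315 6469/315 -11/105; 6469/315 72011/3465 -169/1155; -11/105 -169/1155 221/385]
step 1: x' = [5239645059/2533250285, 5628250169/2533250285, 816018104/506650057], P' = [11208339208/2533250285 11030291338/2533250285 50103573/506650057; 11030291338/2533250285 11592337438/2533250285 29491878/506650057; 50103573/506650057 29491878/506650057 294480489/506650057]

step 0: x̄ = F·x = [-12, -7, 6]
step 0: P̄ = F·P·Fᵀ + Q = [25 14 -12; 14 33 15; -12 15 35]
step 0: y = z − H·x̄ = [-19, -5]
step 0: S = H·P̄·Hᵀ + R = [470 115; 115 65]
step 0: K = P̄·Hᵀ·S⁻¹ = [-26/315 -17/315; 683/3465 -622/3465; 173/1155 458/1155]
step 0: x' = x̄ + K·y = [-1067/105, -1034/105, 41/35]
step 0: P' = (I − K·H)·P̄ = [6484/315 6469/315 -11/105; 6469/315 72011/3465 -169/1155; -11/105 -169/1155 221/385]
step 1: x̄ = F·x = [12/7, 993/35, 3866/105]
step 1: P̄ = F·P·Fᵀ + Q = [1849/385 432/385 -988/385; 432/385 73434/385 285424/1155; -988/385 285424/1155 1166531/3465]
step 1: y = z − H·x̄ = [-12053/105, -4618/105]
step 1: S = H·P̄·Hᵀ + R = [12395849/3465 4649569/3465; 4649569/3465 1885634/3465]
step 1: K = P̄·Hᵀ·S⁻¹ = [-18908383/506650057 45272240/506650057; 122239846/506650057 -17808488/506650057; 77548468/506650057 203190891/506650057]
step 1: x' = x̄ + K·y = [5239645059/2533250285, 5628250169/2533250285, 816018104/506650057]
step 1: P' = (I − K·H)·P̄ = [11208339208/2533250285 11030291338/2533250285 50103573/506650057; 11030291338/2533250285 11592337438/2533250285 29491878/506650057; 50103573/506650057 29491878/506650057 294480489/506650057]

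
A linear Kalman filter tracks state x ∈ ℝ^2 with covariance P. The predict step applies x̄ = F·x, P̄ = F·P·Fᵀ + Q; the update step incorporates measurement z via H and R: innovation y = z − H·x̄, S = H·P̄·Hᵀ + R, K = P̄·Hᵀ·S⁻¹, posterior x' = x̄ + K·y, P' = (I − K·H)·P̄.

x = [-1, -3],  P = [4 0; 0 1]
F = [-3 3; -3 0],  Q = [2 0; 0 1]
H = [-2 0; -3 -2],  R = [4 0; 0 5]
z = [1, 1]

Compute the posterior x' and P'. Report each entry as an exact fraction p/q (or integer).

x' = [-3139/2010, 796/335]
P' = [223/335 -826/1005; -826/1005 2129/1005]

x̄ = F·x = [-6, 3]
P̄ = F·P·Fᵀ + Q = [47 36; 36 37]
y = z − H·x̄ = [-11, -11]
S = H·P̄·Hᵀ + R = [192 426; 426 1008]
K = P̄·Hᵀ·S⁻¹ = [-223/670 -71/1005; 413/1005 -356/1005]
x' = x̄ + K·y = [-3139/2010, 796/335]
P' = (I − K·H)·P̄ = [223/335 -826/1005; -826/1005 2129/1005]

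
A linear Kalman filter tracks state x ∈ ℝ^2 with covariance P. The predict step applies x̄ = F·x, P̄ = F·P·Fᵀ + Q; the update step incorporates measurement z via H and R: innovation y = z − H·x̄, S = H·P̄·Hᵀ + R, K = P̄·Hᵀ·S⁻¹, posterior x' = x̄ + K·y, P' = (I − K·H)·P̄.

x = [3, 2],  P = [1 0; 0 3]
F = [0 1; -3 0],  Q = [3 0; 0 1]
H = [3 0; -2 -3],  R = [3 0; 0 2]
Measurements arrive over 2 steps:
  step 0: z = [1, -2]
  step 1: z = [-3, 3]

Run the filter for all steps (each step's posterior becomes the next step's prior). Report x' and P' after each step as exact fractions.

step 0: x̄ = F·x = [2, -9]
step 0: P̄ = F·P·Fᵀ + Q = [6 0; 0 10]
step 0: y = z − H·x̄ = [-5, -25]
step 0: S = H·P̄·Hᵀ + R = [57 -36; -36 116]
step 0: K = P̄·Hᵀ·S⁻¹ = [138/443 -3/443; -90/443 -285/886]
step 0: x' = x̄ + K·y = [271/443, 51/886]
step 0: P' = (I − K·H)·P̄ = [138/443 -90/443; -90/443 155/443]
step 1: x̄ = F·x = [51/886, -813/443]
step 1: P̄ = F·P·Fᵀ + Q = [1484/443 270/443; 270/443 1685/443]
step 1: y = z − H·x̄ = [-2811/886, -1059/443]
step 1: S = H·P̄·Hᵀ + R = [14685/443 -11334/443; -11334/443 25227/443]
step 1: K = P̄·Hᵀ·S⁻¹ = [52288/182091 -3778/182091; -1540/8671 -2615/8671]
step 1: x' = x̄ + K·y = [-13941/17342, -4776/8671]
step 1: P' = (I − K·H)·P̄ = [52288/182091 -1540/8671; -1540/8671 2770/8671]

step 0: x' = [271/443, 51/886], P' = [138/443 -90/443; -90/443 155/443]
step 1: x' = [-13941/17342, -4776/8671], P' = [52288/182091 -1540/8671; -1540/8671 2770/8671]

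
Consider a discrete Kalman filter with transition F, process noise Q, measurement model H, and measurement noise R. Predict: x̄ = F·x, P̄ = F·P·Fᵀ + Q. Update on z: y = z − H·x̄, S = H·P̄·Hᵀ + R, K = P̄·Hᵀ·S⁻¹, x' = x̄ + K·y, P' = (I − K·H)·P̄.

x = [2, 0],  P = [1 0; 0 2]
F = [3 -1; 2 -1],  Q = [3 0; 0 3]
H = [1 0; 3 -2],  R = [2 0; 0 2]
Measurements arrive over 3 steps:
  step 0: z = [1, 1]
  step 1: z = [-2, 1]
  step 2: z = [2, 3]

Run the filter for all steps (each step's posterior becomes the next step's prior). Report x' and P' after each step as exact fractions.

step 0: x' = [156/103, 179/103], P' = [138/103 194/103; 194/103 319/103]
step 1: x' = [-235/974, -335/487], P' = [1409/1461 631/487; 631/487 4243/1948]
step 2: x' = [145029/100204, 16485/25051], P' = [283711/300612 63487/50102; 63487/50102 53576/25051]

step 0: x̄ = F·x = [6, 4]
step 0: P̄ = F·P·Fᵀ + Q = [14 8; 8 9]
step 0: y = z − H·x̄ = [-5, -9]
step 0: S = H·P̄·Hᵀ + R = [16 26; 26 68]
step 0: K = P̄·Hᵀ·S⁻¹ = [69/103 13/103; 97/103 -28/103]
step 0: x' = x̄ + K·y = [156/103, 179/103]
step 0: P' = (I − K·H)·P̄ = [138/103 194/103; 194/103 319/103]
step 1: x̄ = F·x = [289/103, 133/103]
step 1: P̄ = F·P·Fᵀ + Q = [706/103 177/103; 177/103 404/103]
step 1: y = z − H·x̄ = [-495/103, -498/103]
step 1: S = H·P̄·Hᵀ + R = [912/103 1764/103; 1764/103 6052/103]
step 1: K = P̄·Hᵀ·S⁻¹ = [1409/2922 147/974; 631/974 -457/1948]
step 1: x' = x̄ + K·y = [-235/974, -335/487]
step 1: P' = (I − K·H)·P̄ = [1409/1461 631/487; 631/487 4243/1948]
step 2: x̄ = F·x = [-35/974, 100/487]
step 2: P̄ = F·P·Fᵀ + Q = [11851/1948 2895/1948; 2895/1948 22517/5844]
step 2: y = z − H·x̄ = [1983/974, 3427/974]
step 2: S = H·P̄·Hᵀ + R = [15747/1948 29763/1948; 29763/1948 317513/5844]
step 2: K = P̄·Hᵀ·S⁻¹ = [283711/601224 29763/200408; 63487/100204 -23843/100204]
step 2: x' = x̄ + K·y = [145029/100204, 16485/25051]
step 2: P' = (I − K·H)·P̄ = [283711/300612 63487/50102; 63487/50102 53576/25051]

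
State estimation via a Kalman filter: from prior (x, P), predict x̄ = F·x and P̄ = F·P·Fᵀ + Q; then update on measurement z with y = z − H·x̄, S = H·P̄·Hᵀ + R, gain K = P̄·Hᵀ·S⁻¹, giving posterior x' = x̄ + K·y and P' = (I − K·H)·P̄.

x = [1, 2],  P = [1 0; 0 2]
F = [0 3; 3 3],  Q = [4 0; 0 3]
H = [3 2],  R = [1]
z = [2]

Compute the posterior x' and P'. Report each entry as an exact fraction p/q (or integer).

x' = [-258/535, 939/535]
P' = [1366/535 -1998/535; -1998/535 3054/535]

x̄ = F·x = [6, 9]
P̄ = F·P·Fᵀ + Q = [22 18; 18 30]
y = z − H·x̄ = [-34]
S = H·P̄·Hᵀ + R = [535]
K = P̄·Hᵀ·S⁻¹ = [102/535; 114/535]
x' = x̄ + K·y = [-258/535, 939/535]
P' = (I − K·H)·P̄ = [1366/535 -1998/535; -1998/535 3054/535]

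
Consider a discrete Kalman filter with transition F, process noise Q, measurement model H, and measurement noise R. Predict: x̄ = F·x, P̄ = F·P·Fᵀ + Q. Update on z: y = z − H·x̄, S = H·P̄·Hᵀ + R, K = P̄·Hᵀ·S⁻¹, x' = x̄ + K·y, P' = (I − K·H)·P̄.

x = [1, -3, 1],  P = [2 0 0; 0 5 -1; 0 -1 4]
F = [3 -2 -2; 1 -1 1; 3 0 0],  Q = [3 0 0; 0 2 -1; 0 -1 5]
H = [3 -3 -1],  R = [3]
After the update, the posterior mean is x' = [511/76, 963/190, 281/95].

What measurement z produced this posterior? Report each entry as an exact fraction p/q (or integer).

z = [2]

x̄ = F·x = [7, 5, 3]
P̄ = F·P·Fᵀ + Q = [49 8 18; 8 15 5; 18 5 23]
S = H·P̄·Hᵀ + R = [380]
K = P̄·Hᵀ·S⁻¹ = [21/76; -13/190; 4/95]
x' − x̄ = [-21/76, 13/190, -4/95] = K·y
y = (KᵀK)⁻¹·Kᵀ·(x' − x̄) = [-1]
z = y + H·x̄ = [-1] + [3] = [2]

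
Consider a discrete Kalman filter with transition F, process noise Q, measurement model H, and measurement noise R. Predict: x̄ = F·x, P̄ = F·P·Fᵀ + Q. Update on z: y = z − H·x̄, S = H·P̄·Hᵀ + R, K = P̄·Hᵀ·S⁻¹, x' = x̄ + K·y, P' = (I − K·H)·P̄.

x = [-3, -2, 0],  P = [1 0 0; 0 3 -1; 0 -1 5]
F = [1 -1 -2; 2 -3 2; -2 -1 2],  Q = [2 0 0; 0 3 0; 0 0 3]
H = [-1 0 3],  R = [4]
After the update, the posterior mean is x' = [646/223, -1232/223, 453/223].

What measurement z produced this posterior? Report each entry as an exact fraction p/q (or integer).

x̄ = F·x = [-1, 0, 8]
P̄ = F·P·Fᵀ + Q = [22 -13 -19; -13 66 33; -19 33 34]
S = H·P̄·Hᵀ + R = [446]
K = P̄·Hᵀ·S⁻¹ = [-79/446; 56/223; 121/446]
x' − x̄ = [869/223, -1232/223, -1331/223] = K·y
y = (KᵀK)⁻¹·Kᵀ·(x' − x̄) = [-22]
z = y + H·x̄ = [-22] + [25] = [3]

z = [3]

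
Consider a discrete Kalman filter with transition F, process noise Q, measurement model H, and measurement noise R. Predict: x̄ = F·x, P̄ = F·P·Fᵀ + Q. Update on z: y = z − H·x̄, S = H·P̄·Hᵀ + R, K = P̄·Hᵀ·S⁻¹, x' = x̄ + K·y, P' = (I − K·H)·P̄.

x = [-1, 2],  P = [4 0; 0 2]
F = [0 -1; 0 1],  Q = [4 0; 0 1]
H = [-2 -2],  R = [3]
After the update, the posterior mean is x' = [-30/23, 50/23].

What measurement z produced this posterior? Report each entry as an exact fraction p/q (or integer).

z = [-2]

x̄ = F·x = [-2, 2]
P̄ = F·P·Fᵀ + Q = [6 -2; -2 3]
S = H·P̄·Hᵀ + R = [23]
K = P̄·Hᵀ·S⁻¹ = [-8/23; -2/23]
x' − x̄ = [16/23, 4/23] = K·y
y = (KᵀK)⁻¹·Kᵀ·(x' − x̄) = [-2]
z = y + H·x̄ = [-2] + [0] = [-2]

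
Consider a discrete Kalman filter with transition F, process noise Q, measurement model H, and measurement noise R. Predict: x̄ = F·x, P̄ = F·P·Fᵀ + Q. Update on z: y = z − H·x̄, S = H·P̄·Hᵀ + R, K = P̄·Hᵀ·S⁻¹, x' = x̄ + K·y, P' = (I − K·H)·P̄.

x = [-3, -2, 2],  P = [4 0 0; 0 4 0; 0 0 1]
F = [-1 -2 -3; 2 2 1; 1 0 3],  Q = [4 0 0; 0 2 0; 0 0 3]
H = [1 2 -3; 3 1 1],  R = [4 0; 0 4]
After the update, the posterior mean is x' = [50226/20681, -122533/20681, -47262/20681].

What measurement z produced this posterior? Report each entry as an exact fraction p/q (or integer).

z = [-2, -1]

x̄ = F·x = [1, -8, 3]
P̄ = F·P·Fᵀ + Q = [33 -27 -13; -27 35 11; -13 11 16]
S = H·P̄·Hᵀ + R = [159 25; 25 134]
K = P̄·Hᵀ·S⁻¹ = [937/20681 8931/20681; 2215/20681 -5815/20681; -4926/20681 -933/20681]
x' − x̄ = [29545/20681, 42915/20681, -109305/20681] = K·y
y = (KᵀK)⁻¹·Kᵀ·(x' − x̄) = [22, 1]
z = y + H·x̄ = [22, 1] + [-24, -2] = [-2, -1]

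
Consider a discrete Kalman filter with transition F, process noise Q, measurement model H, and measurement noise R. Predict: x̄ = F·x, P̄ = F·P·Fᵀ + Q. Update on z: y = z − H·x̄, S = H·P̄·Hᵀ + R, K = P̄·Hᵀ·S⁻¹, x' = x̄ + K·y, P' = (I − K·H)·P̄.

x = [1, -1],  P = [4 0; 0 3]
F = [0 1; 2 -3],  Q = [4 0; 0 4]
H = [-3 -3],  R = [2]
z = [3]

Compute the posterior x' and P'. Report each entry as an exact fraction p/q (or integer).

x̄ = F·x = [-1, 5]
P̄ = F·P·Fᵀ + Q = [7 -9; -9 47]
y = z − H·x̄ = [15]
S = H·P̄·Hᵀ + R = [326]
K = P̄·Hᵀ·S⁻¹ = [3/163; -57/163]
x' = x̄ + K·y = [-118/163, -40/163]
P' = (I − K·H)·P̄ = [1123/163 -1125/163; -1125/163 1163/163]

x' = [-118/163, -40/163]
P' = [1123/163 -1125/163; -1125/163 1163/163]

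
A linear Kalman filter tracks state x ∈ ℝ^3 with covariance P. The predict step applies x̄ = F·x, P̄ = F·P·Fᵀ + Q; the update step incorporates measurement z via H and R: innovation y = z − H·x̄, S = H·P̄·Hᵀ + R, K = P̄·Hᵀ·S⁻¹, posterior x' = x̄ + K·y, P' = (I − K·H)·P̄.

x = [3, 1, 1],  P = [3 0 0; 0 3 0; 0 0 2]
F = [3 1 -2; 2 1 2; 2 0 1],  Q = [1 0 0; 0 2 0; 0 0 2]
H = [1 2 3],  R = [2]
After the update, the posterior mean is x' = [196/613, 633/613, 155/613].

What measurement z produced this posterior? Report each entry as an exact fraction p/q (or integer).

x̄ = F·x = [8, 9, 7]
P̄ = F·P·Fᵀ + Q = [39 13 14; 13 25 16; 14 16 16]
S = H·P̄·Hᵀ + R = [613]
K = P̄·Hᵀ·S⁻¹ = [107/613; 111/613; 94/613]
x' − x̄ = [-4708/613, -4884/613, -4136/613] = K·y
y = (KᵀK)⁻¹·Kᵀ·(x' − x̄) = [-44]
z = y + H·x̄ = [-44] + [47] = [3]

z = [3]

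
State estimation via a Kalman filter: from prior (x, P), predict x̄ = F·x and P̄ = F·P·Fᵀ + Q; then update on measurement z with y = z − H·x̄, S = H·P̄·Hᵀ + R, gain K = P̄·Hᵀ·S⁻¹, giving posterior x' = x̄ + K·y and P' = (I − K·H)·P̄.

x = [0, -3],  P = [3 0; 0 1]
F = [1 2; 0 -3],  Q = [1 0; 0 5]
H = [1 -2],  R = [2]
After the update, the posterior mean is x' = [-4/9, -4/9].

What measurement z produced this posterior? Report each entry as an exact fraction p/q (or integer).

z = [1]

x̄ = F·x = [-6, 9]
P̄ = F·P·Fᵀ + Q = [8 -6; -6 14]
S = H·P̄·Hᵀ + R = [90]
K = P̄·Hᵀ·S⁻¹ = [2/9; -17/45]
x' − x̄ = [50/9, -85/9] = K·y
y = (KᵀK)⁻¹·Kᵀ·(x' − x̄) = [25]
z = y + H·x̄ = [25] + [-24] = [1]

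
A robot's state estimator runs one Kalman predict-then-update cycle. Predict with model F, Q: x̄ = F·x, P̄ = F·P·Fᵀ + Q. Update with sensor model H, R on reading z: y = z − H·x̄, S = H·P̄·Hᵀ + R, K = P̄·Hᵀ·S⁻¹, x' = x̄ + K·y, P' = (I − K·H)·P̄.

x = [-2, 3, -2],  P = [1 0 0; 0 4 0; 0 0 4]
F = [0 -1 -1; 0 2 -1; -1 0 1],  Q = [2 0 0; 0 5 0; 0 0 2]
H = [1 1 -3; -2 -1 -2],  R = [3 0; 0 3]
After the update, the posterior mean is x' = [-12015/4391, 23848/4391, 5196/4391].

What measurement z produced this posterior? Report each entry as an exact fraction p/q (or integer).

x̄ = F·x = [-1, 8, 0]
P̄ = F·P·Fᵀ + Q = [10 -4 -4; -4 25 -4; -4 -4 7]
S = H·P̄·Hᵀ + R = [141 -11; -11 32]
K = P̄·Hᵀ·S⁻¹ = [488/4391 -930/4391; 957/4391 -906/4391; -950/4391 -601/4391]
x' − x̄ = [-7624/4391, -11280/4391, 5196/4391] = K·y
y = (KᵀK)⁻¹·Kᵀ·(x' − x̄) = [-8, 4]
z = y + H·x̄ = [-8, 4] + [7, -6] = [-1, -2]

z = [-1, -2]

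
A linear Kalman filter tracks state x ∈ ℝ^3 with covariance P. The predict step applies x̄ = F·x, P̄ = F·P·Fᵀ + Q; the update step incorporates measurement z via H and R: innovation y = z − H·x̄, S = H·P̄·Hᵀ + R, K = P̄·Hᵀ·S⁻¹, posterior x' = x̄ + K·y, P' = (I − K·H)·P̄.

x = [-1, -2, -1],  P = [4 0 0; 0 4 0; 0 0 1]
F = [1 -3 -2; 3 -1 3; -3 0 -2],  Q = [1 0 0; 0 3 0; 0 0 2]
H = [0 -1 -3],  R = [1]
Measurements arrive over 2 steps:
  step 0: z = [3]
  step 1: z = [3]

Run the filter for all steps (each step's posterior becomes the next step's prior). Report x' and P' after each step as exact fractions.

step 0: x̄ = F·x = [7, -4, 5]
step 0: P̄ = F·P·Fᵀ + Q = [45 18 -8; 18 52 -42; -8 -42 42]
step 0: y = z − H·x̄ = [14]
step 0: S = H·P̄·Hᵀ + R = [179]
step 0: K = P̄·Hᵀ·S⁻¹ = [6/179; 74/179; -84/179]
step 0: x' = x̄ + K·y = [1337/179, 320/179, -281/179]
step 0: P' = (I − K·H)·P̄ = [8019/179 2778/179 -928/179; 2778/179 3832/179 -1302/179; -928/179 -1302/179 462/179]
step 1: x̄ = F·x = [939/179, 2848/179, -3449/179]
step 1: P̄ = F·P·Fᵀ + Q = [15954/179 16899/179 -8731/179; 16899/179 55138/179 -55293/179; -8731/179 -55293/179 63241/179]
step 1: y = z − H·x̄ = [-6962/179]
step 1: S = H·P̄·Hᵀ + R = [292728/179]
step 1: K = P̄·Hᵀ·S⁻¹ = [1549/48788; 110741/292728; -22405/48788]
step 1: x' = x̄ + K·y = [97843/24394, 175169/146364, -34319/24394]
step 1: P' = (I − K·H)·P̄ = [2133987/24394 3647657/48788 -608201/24394; 3647657/48788 21658477/292728 -1209401/48788; -608201/24394 -1209401/48788 205301/24394]

step 0: x' = [1337/179, 320/179, -281/179], P' = [8019/179 2778/179 -928/179; 2778/179 3832/179 -1302/179; -928/179 -1302/179 462/179]
step 1: x' = [97843/24394, 175169/146364, -34319/24394], P' = [2133987/24394 3647657/48788 -608201/24394; 3647657/48788 21658477/292728 -1209401/48788; -608201/24394 -1209401/48788 205301/24394]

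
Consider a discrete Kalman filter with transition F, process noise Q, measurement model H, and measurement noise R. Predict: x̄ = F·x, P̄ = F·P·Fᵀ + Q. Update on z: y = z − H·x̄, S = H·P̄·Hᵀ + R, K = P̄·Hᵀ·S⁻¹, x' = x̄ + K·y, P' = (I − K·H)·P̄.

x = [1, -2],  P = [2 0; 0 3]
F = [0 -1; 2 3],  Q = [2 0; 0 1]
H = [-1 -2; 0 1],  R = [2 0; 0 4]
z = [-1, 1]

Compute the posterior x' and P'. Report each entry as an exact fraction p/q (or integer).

x' = [511/631, 95/631]
P' = [1822/631 -864/631; -864/631 684/631]

x̄ = F·x = [2, -4]
P̄ = F·P·Fᵀ + Q = [5 -9; -9 36]
y = z − H·x̄ = [-7, 5]
S = H·P̄·Hᵀ + R = [115 -63; -63 40]
K = P̄·Hᵀ·S⁻¹ = [-47/631 -216/631; -252/631 171/631]
x' = x̄ + K·y = [511/631, 95/631]
P' = (I − K·H)·P̄ = [1822/631 -864/631; -864/631 684/631]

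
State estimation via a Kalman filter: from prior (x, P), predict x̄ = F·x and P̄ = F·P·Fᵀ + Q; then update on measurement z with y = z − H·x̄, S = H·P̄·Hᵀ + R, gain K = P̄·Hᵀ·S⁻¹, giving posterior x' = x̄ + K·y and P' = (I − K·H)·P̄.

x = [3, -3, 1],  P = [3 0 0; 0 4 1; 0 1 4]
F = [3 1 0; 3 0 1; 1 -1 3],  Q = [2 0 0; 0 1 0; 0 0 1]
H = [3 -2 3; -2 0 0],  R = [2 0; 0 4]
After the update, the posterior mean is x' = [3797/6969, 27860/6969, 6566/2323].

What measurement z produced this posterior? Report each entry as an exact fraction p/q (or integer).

z = [2, -1]

x̄ = F·x = [6, 10, 9]
P̄ = F·P·Fᵀ + Q = [33 28 8; 28 32 20; 8 20 38]
S = H·P̄·Hᵀ + R = [337 -134; -134 136]
K = P̄·Hᵀ·S⁻¹ = [67/6969 -3316/6969; 844/6969 -2038/6969; 932/2323 645/2323]
x' − x̄ = [-38017/6969, -41830/6969, -14341/2323] = K·y
y = (KᵀK)⁻¹·Kᵀ·(x' − x̄) = [-23, 11]
z = y + H·x̄ = [-23, 11] + [25, -12] = [2, -1]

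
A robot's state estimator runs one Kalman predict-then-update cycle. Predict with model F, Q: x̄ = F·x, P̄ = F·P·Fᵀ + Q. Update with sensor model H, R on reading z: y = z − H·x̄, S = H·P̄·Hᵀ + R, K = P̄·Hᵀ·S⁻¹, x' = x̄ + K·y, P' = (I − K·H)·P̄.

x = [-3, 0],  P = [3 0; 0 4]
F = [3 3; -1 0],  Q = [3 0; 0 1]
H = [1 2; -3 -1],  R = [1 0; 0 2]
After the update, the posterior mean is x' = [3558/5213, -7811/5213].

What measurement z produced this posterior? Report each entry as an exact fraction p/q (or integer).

z = [-3, -1]

x̄ = F·x = [-9, 3]
P̄ = F·P·Fᵀ + Q = [66 -9; -9 4]
S = H·P̄·Hᵀ + R = [47 -143; -143 546]
K = P̄·Hᵀ·S⁻¹ = [-63/401 -2019/5213; 211/401 938/5213]
x' − x̄ = [50475/5213, -23450/5213] = K·y
y = (KᵀK)⁻¹·Kᵀ·(x' − x̄) = [0, -25]
z = y + H·x̄ = [0, -25] + [-3, 24] = [-3, -1]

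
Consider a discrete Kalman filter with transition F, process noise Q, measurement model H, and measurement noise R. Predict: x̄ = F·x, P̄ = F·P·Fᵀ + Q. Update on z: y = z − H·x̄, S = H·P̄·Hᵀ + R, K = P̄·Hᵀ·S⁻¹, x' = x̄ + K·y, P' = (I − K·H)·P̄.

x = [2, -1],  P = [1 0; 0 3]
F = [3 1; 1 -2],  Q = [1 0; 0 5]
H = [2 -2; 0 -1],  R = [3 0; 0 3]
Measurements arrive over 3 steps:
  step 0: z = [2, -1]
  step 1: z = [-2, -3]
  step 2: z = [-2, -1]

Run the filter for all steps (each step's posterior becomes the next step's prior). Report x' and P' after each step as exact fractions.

step 0: x̄ = F·x = [5, 4]
step 0: P̄ = F·P·Fᵀ + Q = [13 -3; -3 18]
step 0: y = z − H·x̄ = [0, 3]
step 0: S = H·P̄·Hᵀ + R = [151 42; 42 21]
step 0: K = P̄·Hᵀ·S⁻¹ = [26/67 -297/469; -6/67 -318/469]
step 0: x' = x̄ + K·y = [1454/469, 922/469]
step 0: P' = (I − K·H)·P̄ = [1164/469 891/469; 891/469 954/469]
step 1: x̄ = F·x = [5284/469, -390/469]
step 1: P̄ = F·P·Fᵀ + Q = [17245/469 -2871/469; -2871/469 3761/469]
step 1: y = z − H·x̄ = [-12286/469, -1797/469]
step 1: S = H·P̄·Hᵀ + R = [108399/469 13264/469; 13264/469 5168/469]
step 1: K = P̄·Hᵀ·S⁻¹ = [22633/51209 -474251/819344; -2487/51209 -494147/819344]
step 1: x' = x̄ + K·y = [1561915/819344, 2254419/819344]
step 1: P' = (I − K·H)·P̄ = [1965945/819344 1422753/819344; 1422753/819344 1482441/819344]
step 2: x̄ = F·x = [1735041/204836, -2946923/819344]
step 2: P̄ = F·P·Fᵀ + Q = [1783238/51209 -1045203/204836; -1045203/204836 6301417/819344]
step 2: y = z − H·x̄ = [-10706431/409672, -3766267/819344]
step 2: S = H·P̄·Hᵀ + R = [43809357/204836 10482229/409672; 10482229/409672 8759449/819344]
step 2: K = P̄·Hᵀ·S⁻¹ = [592474706/1337014507 -779855536/1337014507; -62893374/1337014507 -811302223/1337014507]
step 2: x' = x̄ + K·y = [-574038498/1337014507, 564145372/1337014507]
step 2: P' = (I − K·H)·P̄ = [3228278667/1337014507 2339566608/1337014507; 2339566608/1337014507 2433906669/1337014507]

step 0: x' = [1454/469, 922/469], P' = [1164/469 891/469; 891/469 954/469]
step 1: x' = [1561915/819344, 2254419/819344], P' = [1965945/819344 1422753/819344; 1422753/819344 1482441/819344]
step 2: x' = [-574038498/1337014507, 564145372/1337014507], P' = [3228278667/1337014507 2339566608/1337014507; 2339566608/1337014507 2433906669/1337014507]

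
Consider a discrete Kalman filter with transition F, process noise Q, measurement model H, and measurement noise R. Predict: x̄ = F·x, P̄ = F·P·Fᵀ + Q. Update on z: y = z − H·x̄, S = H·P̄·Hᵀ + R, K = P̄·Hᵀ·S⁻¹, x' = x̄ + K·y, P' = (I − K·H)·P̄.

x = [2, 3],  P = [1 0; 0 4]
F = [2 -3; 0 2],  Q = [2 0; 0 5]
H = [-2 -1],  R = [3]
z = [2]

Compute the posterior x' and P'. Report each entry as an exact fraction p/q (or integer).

x̄ = F·x = [-5, 6]
P̄ = F·P·Fᵀ + Q = [42 -24; -24 21]
y = z − H·x̄ = [-2]
S = H·P̄·Hᵀ + R = [96]
K = P̄·Hᵀ·S⁻¹ = [-5/8; 9/32]
x' = x̄ + K·y = [-15/4, 87/16]
P' = (I − K·H)·P̄ = [9/2 -57/8; -57/8 429/32]

x' = [-15/4, 87/16]
P' = [9/2 -57/8; -57/8 429/32]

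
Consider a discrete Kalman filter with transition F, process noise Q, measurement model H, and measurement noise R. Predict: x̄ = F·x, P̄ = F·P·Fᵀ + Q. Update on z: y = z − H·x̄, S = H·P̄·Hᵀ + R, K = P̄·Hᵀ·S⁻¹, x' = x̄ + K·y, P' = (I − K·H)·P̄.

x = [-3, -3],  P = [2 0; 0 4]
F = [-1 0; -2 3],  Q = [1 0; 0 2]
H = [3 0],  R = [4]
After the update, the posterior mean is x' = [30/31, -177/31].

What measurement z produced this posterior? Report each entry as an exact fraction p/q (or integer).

z = [2]

x̄ = F·x = [3, -3]
P̄ = F·P·Fᵀ + Q = [3 4; 4 46]
S = H·P̄·Hᵀ + R = [31]
K = P̄·Hᵀ·S⁻¹ = [9/31; 12/31]
x' − x̄ = [-63/31, -84/31] = K·y
y = (KᵀK)⁻¹·Kᵀ·(x' − x̄) = [-7]
z = y + H·x̄ = [-7] + [9] = [2]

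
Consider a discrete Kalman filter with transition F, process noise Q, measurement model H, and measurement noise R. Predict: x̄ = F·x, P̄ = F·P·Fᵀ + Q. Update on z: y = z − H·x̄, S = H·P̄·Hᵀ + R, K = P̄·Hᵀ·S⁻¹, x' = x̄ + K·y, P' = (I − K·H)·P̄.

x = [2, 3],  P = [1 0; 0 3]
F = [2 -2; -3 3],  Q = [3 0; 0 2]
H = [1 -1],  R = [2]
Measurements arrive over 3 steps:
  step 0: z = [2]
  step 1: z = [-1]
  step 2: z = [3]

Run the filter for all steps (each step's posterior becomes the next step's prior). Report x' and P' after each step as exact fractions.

step 0: x̄ = F·x = [-2, 3]
step 0: P̄ = F·P·Fᵀ + Q = [19 -24; -24 38]
step 0: y = z − H·x̄ = [7]
step 0: S = H·P̄·Hᵀ + R = [107]
step 0: K = P̄·Hᵀ·S⁻¹ = [43/107; -62/107]
step 0: x' = x̄ + K·y = [87/107, -113/107]
step 0: P' = (I − K·H)·P̄ = [184/107 98/107; 98/107 222/107]
step 1: x̄ = F·x = [400/107, -600/107]
step 1: P̄ = F·P·Fᵀ + Q = [1161/107 -1260/107; -1260/107 2104/107]
step 1: y = z − H·x̄ = [-1107/107]
step 1: S = H·P̄·Hᵀ + R = [5999/107]
step 1: K = P̄·Hᵀ·S⁻¹ = [2421/5999; -3364/5999]
step 1: x' = x̄ + K·y = [-2621/5999, 1164/5999]
step 1: P' = (I − K·H)·P̄ = [10314/5999 5472/5999; 5472/5999 12200/5999]
step 2: x̄ = F·x = [-7570/5999, 11355/5999]
step 2: P̄ = F·P·Fᵀ + Q = [64277/5999 -69420/5999; -69420/5999 116128/5999]
step 2: y = z − H·x̄ = [36922/5999]
step 2: S = H·P̄·Hᵀ + R = [331243/5999]
step 2: K = P̄·Hᵀ·S⁻¹ = [133697/331243; -16868/30113]
step 2: x' = x̄ + K·y = [404876/331243, -46819/30113]
step 2: P' = (I − K·H)·P̄ = [569498/331243 27464/30113; 27464/30113 61200/30113]

step 0: x' = [87/107, -113/107], P' = [184/107 98/107; 98/107 222/107]
step 1: x' = [-2621/5999, 1164/5999], P' = [10314/5999 5472/5999; 5472/5999 12200/5999]
step 2: x' = [404876/331243, -46819/30113], P' = [569498/331243 27464/30113; 27464/30113 61200/30113]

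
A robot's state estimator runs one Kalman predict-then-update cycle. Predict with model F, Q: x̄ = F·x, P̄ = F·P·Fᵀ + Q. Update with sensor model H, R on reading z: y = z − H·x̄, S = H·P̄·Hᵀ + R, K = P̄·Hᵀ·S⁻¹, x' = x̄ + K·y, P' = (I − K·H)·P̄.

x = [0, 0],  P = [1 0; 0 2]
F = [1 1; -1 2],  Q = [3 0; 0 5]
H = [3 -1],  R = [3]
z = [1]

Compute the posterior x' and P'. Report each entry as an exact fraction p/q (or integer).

x' = [15/53, -5/53]
P' = [93/53 234/53; 234/53 717/53]

x̄ = F·x = [0, 0]
P̄ = F·P·Fᵀ + Q = [6 3; 3 14]
y = z − H·x̄ = [1]
S = H·P̄·Hᵀ + R = [53]
K = P̄·Hᵀ·S⁻¹ = [15/53; -5/53]
x' = x̄ + K·y = [15/53, -5/53]
P' = (I − K·H)·P̄ = [93/53 234/53; 234/53 717/53]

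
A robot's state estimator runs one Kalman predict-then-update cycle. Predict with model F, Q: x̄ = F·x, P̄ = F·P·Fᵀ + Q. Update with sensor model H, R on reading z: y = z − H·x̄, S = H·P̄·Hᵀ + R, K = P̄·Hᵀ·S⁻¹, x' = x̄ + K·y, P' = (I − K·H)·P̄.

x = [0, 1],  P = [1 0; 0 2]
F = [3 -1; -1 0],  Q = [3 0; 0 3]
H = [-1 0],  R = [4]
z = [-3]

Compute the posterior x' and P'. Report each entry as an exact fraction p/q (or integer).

x' = [19/9, -2/3]
P' = [28/9 -2/3; -2/3 7/2]

x̄ = F·x = [-1, 0]
P̄ = F·P·Fᵀ + Q = [14 -3; -3 4]
y = z − H·x̄ = [-4]
S = H·P̄·Hᵀ + R = [18]
K = P̄·Hᵀ·S⁻¹ = [-7/9; 1/6]
x' = x̄ + K·y = [19/9, -2/3]
P' = (I − K·H)·P̄ = [28/9 -2/3; -2/3 7/2]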